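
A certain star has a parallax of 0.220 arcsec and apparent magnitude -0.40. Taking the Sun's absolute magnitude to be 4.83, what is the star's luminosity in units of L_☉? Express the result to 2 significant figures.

L/L_☉ ≈ 26

d = 1/p = 1/0.220″ = 4.545 pc
M = m − 5 log₁₀ d + 5 = -0.40 − 5·0.6576 + 5 = 1.312
M − M_☉ = 1.312 − 4.83 = -3.518
L/L_☉ = 10^(−0.4 × -3.518) = 25.54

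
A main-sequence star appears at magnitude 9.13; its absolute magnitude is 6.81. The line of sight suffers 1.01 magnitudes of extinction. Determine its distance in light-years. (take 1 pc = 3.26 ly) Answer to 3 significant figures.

d ≈ 59.6 ly

m − M = 5 log₁₀(d/10 pc) + A  ⇒  9.13 − (6.81) − 1.01 = 5 log₁₀(d/10)
1.310 = 5 log₁₀(d/10)
log₁₀ d = (m − M − A)/5 + 1 = 1.2620
d = 10^1.2620 = 18.28 pc
= 59.60 ly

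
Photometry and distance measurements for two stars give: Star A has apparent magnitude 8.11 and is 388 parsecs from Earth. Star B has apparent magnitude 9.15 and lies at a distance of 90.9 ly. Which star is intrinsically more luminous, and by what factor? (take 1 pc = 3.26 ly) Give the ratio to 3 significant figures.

Star A: M = m − 5 log₁₀ d + 5 = 8.11 − 5·2.5888 + 5 = 0.166
Star B: d = 90.9 ly / 3.26 = 27.88 pc
Star B: M = m − 5 log₁₀ d + 5 = 9.15 − 5·1.4453 + 5 = 6.923
ΔM = M_A − M_B = 0.166 − (6.923) = -6.757; smaller M is more luminous → Star A.
L ratio = 10^(0.4 |ΔM|) = 10^2.703 = 504.6

Star A is more luminous, by a factor of 505.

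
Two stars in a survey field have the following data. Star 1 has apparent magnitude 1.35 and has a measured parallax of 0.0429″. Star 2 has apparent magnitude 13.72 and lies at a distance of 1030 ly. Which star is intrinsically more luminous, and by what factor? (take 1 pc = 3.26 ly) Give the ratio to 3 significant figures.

Star 1 is more luminous, by a factor of 483.

Star 1: d = 1/p = 1/0.0429″ = 23.31 pc
Star 1: M = m − 5 log₁₀ d + 5 = 1.35 − 5·1.3675 + 5 = -0.488
Star 2: d = 1030 ly / 3.26 = 316.0 pc
Star 2: M = m − 5 log₁₀ d + 5 = 13.72 − 5·2.4996 + 5 = 6.222
ΔM = M_1 − M_2 = -0.488 − (6.222) = -6.710; smaller M is more luminous → Star 1.
L ratio = 10^(0.4 |ΔM|) = 10^2.684 = 482.9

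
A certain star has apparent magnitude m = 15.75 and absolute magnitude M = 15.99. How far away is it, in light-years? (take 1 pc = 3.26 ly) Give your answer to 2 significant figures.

d ≈ 29 ly

Distance modulus: m − M = 15.75 − (15.99) = -0.240
m − M = 5 log₁₀ d − 5
log₁₀ d = (m − M)/5 + 1 = 0.9520
d = 10^0.9520 = 8.954 pc
= 29.19 ly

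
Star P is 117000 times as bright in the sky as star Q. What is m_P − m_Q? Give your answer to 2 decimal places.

m_P − m_Q ≈ -12.67

Pogson: Δm = −2.5 log₁₀(ratio) = −2.5 log₁₀(117000) = −2.5 × 5.0682 = -12.670
Star P is brighter, so it has the smaller magnitude: the difference is negative.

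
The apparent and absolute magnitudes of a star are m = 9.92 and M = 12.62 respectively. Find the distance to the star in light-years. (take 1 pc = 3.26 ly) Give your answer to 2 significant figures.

μ = m − M = -2.700
m − M = 5 log₁₀ d − 5
log₁₀ d = (m − M)/5 + 1 = 0.4600
d = 10^0.4600 = 2.884 pc
= 9.402 ly

d ≈ 9.4 ly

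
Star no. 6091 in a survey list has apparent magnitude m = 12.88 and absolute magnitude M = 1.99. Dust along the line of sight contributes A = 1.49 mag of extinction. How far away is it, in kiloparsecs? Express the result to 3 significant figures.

d ≈ 0.759 kpc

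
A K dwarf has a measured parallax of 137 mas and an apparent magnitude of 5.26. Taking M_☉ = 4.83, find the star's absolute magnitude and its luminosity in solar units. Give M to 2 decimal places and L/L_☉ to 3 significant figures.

M ≈ 5.94; L/L_☉ ≈ 0.359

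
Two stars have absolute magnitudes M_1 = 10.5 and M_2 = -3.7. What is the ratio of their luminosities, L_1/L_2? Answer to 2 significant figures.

L_1/L_2 ≈ 2.1×10^-6

ΔM = M_1 − M_2 = 14.2
L_1/L_2 = 10^(−0.4 ΔM) = 10^-5.680 = 2.089×10^-6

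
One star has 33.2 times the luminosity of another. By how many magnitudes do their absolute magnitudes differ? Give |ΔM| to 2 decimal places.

Pogson: ΔM = −2.5 log₁₀(ratio) = −2.5 log₁₀(33.2) = −2.5 × 1.5211 = -3.803

|ΔM| ≈ 3.80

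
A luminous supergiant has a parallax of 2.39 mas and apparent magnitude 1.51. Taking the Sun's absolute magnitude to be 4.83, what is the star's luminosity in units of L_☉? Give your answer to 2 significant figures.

L/L_☉ ≈ 37000

d = 1/p = 1000/2.39 mas = 418.4 pc
M = m − 5 log₁₀ d + 5 = 1.51 − 5·2.6216 + 5 = -6.598
M − M_☉ = -6.598 − 4.83 = -11.428
L/L_☉ = 10^(−0.4 × -11.428) = 37260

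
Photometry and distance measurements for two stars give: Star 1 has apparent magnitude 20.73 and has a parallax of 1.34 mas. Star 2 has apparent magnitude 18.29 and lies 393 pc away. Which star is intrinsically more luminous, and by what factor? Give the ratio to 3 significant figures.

Star 2 is more luminous, by a factor of 2.62.

Star 1: p = 1.34 mas = 1.34×10^-3″ → d = 1/p = 746.3 pc
Star 1: M = m − 5 log₁₀ d + 5 = 20.73 − 5·2.8729 + 5 = 11.366
Star 2: M = m − 5 log₁₀ d + 5 = 18.29 − 5·2.5944 + 5 = 10.318
ΔM = M_1 − M_2 = 11.366 − (10.318) = 1.047; smaller M is more luminous → Star 2.
L ratio = 10^(0.4 |ΔM|) = 10^0.419 = 2.624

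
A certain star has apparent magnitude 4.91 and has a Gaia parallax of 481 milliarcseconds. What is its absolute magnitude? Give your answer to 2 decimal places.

p = 481 mas = 0.481″ → d = 1/p = 2.079 pc
5 log₁₀(d/10 pc) = 5 log₁₀(2.079) − 5 = -3.411
M = m − 5 log₁₀(d/10) = 4.91 + 3.411 = 8.321

M ≈ 8.32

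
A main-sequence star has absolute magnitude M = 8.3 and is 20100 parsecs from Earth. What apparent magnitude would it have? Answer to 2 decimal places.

m ≈ 24.82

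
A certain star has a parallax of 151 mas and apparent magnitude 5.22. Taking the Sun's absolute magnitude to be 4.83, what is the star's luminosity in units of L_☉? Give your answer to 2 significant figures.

d = 1/p = 1000/151 mas = 6.623 pc
M = m − 5 log₁₀ d + 5 = 5.22 − 5·0.8210 + 5 = 6.115
M − M_☉ = 6.115 − 4.83 = 1.285
L/L_☉ = 10^(−0.4 × 1.285) = 0.3062

L/L_☉ ≈ 0.31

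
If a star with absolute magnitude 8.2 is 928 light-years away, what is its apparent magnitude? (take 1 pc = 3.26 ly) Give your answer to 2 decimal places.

m ≈ 15.47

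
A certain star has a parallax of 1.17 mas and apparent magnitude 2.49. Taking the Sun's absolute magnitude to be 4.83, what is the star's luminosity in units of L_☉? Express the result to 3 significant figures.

L/L_☉ ≈ 63000

d = 1/p = 1000/1.17 mas = 854.7 pc
M = m − 5 log₁₀ d + 5 = 2.49 − 5·2.9318 + 5 = -7.169
M − M_☉ = -7.169 − 4.83 = -11.999
L/L_☉ = 10^(−0.4 × -11.999) = 63040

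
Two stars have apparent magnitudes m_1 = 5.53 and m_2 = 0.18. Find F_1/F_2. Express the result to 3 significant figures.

F_1/F_2 ≈ 7.24×10^-3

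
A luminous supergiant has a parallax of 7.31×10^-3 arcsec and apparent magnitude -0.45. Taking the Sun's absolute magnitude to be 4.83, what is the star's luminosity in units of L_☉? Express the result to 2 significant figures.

L/L_☉ ≈ 24000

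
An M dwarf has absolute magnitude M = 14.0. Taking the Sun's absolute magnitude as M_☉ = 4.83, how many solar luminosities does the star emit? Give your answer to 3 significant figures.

L/L_☉ ≈ 2.15×10^-4

M − M_☉ = 14.0 − 4.83 = 9.170
L/L_☉ = 10^(−0.4 (M − M_☉)) = 10^-3.668 = 2.148×10^-4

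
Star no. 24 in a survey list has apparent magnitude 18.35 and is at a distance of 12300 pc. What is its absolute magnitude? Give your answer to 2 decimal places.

5 log₁₀(d/10 pc) = 5 log₁₀(12300) − 5 = 15.450
M = m − 5 log₁₀(d/10) = 18.35 − 15.450 = 2.900

M ≈ 2.90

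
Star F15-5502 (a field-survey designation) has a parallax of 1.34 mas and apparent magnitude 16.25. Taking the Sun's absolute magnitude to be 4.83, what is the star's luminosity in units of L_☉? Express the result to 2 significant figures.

L/L_☉ ≈ 0.15

d = 1/p = 1000/1.34 mas = 746.3 pc
M = m − 5 log₁₀ d + 5 = 16.25 − 5·2.8729 + 5 = 6.886
M − M_☉ = 6.886 − 4.83 = 2.056
L/L_☉ = 10^(−0.4 × 2.056) = 0.1506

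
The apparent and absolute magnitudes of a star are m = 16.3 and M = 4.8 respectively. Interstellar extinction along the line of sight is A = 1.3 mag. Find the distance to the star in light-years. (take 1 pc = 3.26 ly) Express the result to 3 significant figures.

d ≈ 3570 ly

m − M = 5 log₁₀(d/10 pc) + A  ⇒  16.3 − (4.8) − 1.3 = 5 log₁₀(d/10)
10.200 = 5 log₁₀(d/10)
log₁₀ d = (m − M − A)/5 + 1 = 3.0400
d = 10^3.0400 = 1096 pc
= 3575 ly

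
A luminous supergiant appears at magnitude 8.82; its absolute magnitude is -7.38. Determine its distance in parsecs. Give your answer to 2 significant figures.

d ≈ 17000 pc

μ = m − M = 16.200
m − M = 5 log₁₀ d − 5
log₁₀ d = (m − M)/5 + 1 = 4.2400
d = 10^4.2400 = 17380 pc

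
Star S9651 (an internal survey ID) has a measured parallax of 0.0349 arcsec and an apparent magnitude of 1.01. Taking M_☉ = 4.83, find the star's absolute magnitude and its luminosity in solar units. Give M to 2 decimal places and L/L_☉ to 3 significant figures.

d = 1/p = 1/0.0349″ = 28.65 pc
M = m − 5 log₁₀ d + 5 = 1.01 − 5·1.4572 + 5 = -1.276
M − M_☉ = -1.276 − 4.83 = -6.106
L/L_☉ = 10^(−0.4 × -6.106) = 276.9

M ≈ -1.28; L/L_☉ ≈ 277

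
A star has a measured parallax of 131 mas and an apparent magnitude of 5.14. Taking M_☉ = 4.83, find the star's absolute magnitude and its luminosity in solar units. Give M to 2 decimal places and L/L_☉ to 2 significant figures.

d = 1/p = 1000/131 mas = 7.634 pc
M = m − 5 log₁₀ d + 5 = 5.14 − 5·0.8827 + 5 = 5.726
M − M_☉ = 5.726 − 4.83 = 0.896
L/L_☉ = 10^(−0.4 × 0.896) = 0.4380

M ≈ 5.73; L/L_☉ ≈ 0.44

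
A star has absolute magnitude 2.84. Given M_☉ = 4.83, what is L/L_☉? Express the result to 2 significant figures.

L/L_☉ ≈ 6.3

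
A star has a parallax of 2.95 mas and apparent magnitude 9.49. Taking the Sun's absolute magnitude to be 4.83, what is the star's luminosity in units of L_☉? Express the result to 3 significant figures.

L/L_☉ ≈ 15.7

d = 1/p = 1000/2.95 mas = 339.0 pc
M = m − 5 log₁₀ d + 5 = 9.49 − 5·2.5302 + 5 = 1.839
M − M_☉ = 1.839 − 4.83 = -2.991
L/L_☉ = 10^(−0.4 × -2.991) = 15.72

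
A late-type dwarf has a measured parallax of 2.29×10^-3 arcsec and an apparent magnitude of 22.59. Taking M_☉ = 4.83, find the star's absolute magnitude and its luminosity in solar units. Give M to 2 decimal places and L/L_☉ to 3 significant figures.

M ≈ 14.39; L/L_☉ ≈ 1.50×10^-4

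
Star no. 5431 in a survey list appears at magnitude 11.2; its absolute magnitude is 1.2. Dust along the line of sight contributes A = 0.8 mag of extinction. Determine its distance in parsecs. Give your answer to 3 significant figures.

m − M = 5 log₁₀(d/10 pc) + A  ⇒  11.2 − (1.2) − 0.8 = 5 log₁₀(d/10)
9.200 = 5 log₁₀(d/10)
log₁₀ d = (m − M − A)/5 + 1 = 2.8400
d = 10^2.8400 = 691.8 pc

d ≈ 692 pc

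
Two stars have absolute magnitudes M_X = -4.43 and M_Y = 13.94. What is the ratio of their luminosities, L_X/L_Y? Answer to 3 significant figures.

L_X/L_Y ≈ 2.23×10^7

ΔM = M_X − M_Y = -18.37
L_X/L_Y = 10^(−0.4 ΔM) = 10^7.348 = 2.228×10^7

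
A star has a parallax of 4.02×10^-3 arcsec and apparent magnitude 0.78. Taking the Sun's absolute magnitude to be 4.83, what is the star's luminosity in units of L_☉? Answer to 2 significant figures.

L/L_☉ ≈ 26000

d = 1/p = 1/4.02×10^-3″ = 248.8 pc
M = m − 5 log₁₀ d + 5 = 0.78 − 5·2.3958 + 5 = -6.199
M − M_☉ = -6.199 − 4.83 = -11.029
L/L_☉ = 10^(−0.4 × -11.029) = 25800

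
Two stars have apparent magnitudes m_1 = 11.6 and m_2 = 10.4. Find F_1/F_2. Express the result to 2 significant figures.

F_1/F_2 ≈ 0.33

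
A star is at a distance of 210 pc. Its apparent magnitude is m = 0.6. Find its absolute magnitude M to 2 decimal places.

5 log₁₀(d/10 pc) = 5 log₁₀(210.0) − 5 = 6.611
M = m − 5 log₁₀(d/10) = 0.6 − 6.611 = -6.011

M ≈ -6.01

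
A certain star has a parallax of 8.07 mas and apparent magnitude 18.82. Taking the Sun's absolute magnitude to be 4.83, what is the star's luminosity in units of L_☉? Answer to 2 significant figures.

L/L_☉ ≈ 3.9×10^-4

d = 1/p = 1000/8.07 mas = 123.9 pc
M = m − 5 log₁₀ d + 5 = 18.82 − 5·2.0931 + 5 = 13.354
M − M_☉ = 13.354 − 4.83 = 8.524
L/L_☉ = 10^(−0.4 × 8.524) = 3.893×10^-4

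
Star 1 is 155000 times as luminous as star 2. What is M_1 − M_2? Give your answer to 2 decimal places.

M_1 − M_2 ≈ -12.98

Pogson: ΔM = −2.5 log₁₀(ratio) = −2.5 log₁₀(155000) = −2.5 × 5.1903 = -12.976
Star 1 is brighter, so it has the smaller magnitude: the difference is negative.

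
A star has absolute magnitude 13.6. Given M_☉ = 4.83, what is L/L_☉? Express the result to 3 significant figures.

L/L_☉ ≈ 3.10×10^-4

M − M_☉ = 13.6 − 4.83 = 8.770
L/L_☉ = 10^(−0.4 (M − M_☉)) = 10^-3.508 = 3.105×10^-4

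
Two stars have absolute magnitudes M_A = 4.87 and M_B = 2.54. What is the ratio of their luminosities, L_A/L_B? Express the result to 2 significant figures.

ΔM = M_A − M_B = 2.33
L_A/L_B = 10^(−0.4 ΔM) = 10^-0.932 = 0.1169

L_A/L_B ≈ 0.12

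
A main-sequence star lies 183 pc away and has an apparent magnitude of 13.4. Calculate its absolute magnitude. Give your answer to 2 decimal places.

5 log₁₀(d/10 pc) = 5 log₁₀(183.0) − 5 = 6.312
M = m − 5 log₁₀(d/10) = 13.4 − 6.312 = 7.088

M ≈ 7.09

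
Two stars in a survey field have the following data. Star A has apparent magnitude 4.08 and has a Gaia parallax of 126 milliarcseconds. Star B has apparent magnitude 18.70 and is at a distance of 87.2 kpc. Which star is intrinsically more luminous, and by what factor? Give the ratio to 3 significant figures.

Star B is more luminous, by a factor of 171.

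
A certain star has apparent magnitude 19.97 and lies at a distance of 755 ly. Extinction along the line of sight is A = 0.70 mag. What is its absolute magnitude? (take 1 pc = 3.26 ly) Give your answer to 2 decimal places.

d = 755 ly / 3.26 = 231.6 pc
5 log₁₀(d/10 pc) = 5 log₁₀(231.6) − 5 = 6.824
M = m − 5 log₁₀(d/10) − A = 19.97 − 6.824 − 0.70 = 12.446

M ≈ 12.45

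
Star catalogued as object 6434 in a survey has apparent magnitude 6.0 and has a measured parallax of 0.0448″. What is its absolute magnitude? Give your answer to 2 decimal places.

d = 1/p = 1/0.0448″ = 22.32 pc
5 log₁₀(d/10 pc) = 5 log₁₀(22.32) − 5 = 1.744
M = m − 5 log₁₀(d/10) = 6.0 − 1.744 = 4.256

M ≈ 4.26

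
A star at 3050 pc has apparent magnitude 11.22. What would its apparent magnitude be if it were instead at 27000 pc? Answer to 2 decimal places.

Flux ∝ 1/d², so Δm = 5 log₁₀(d₂/d₁) = 5 log₁₀(27000/3050) = 4.735
m₂ = m₁ + Δm = 11.22 + (4.735) = 15.955

m ≈ 15.96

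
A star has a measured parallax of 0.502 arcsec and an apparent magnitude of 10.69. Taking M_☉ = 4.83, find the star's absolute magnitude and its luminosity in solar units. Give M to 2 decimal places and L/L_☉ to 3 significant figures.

d = 1/p = 1/0.502″ = 1.992 pc
M = m − 5 log₁₀ d + 5 = 10.69 − 5·0.2993 + 5 = 14.194
M − M_☉ = 14.194 − 4.83 = 9.364
L/L_☉ = 10^(−0.4 × 9.364) = 1.797×10^-4

M ≈ 14.19; L/L_☉ ≈ 1.80×10^-4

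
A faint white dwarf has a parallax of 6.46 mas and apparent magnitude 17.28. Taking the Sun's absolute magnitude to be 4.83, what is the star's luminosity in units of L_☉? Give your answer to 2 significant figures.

d = 1/p = 1000/6.46 mas = 154.8 pc
M = m − 5 log₁₀ d + 5 = 17.28 − 5·2.1898 + 5 = 11.331
M − M_☉ = 11.331 − 4.83 = 6.501
L/L_☉ = 10^(−0.4 × 6.501) = 2.509×10^-3

L/L_☉ ≈ 2.5×10^-3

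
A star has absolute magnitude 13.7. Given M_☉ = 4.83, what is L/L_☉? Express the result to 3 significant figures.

M − M_☉ = 13.7 − 4.83 = 8.870
L/L_☉ = 10^(−0.4 (M − M_☉)) = 10^-3.548 = 2.831×10^-4

L/L_☉ ≈ 2.83×10^-4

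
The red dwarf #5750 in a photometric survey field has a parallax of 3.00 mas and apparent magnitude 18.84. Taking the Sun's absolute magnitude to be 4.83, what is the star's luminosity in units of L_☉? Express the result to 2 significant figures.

L/L_☉ ≈ 2.8×10^-3

d = 1/p = 1000/3.00 mas = 333.3 pc
M = m − 5 log₁₀ d + 5 = 18.84 − 5·2.5229 + 5 = 11.226
M − M_☉ = 11.226 − 4.83 = 6.396
L/L_☉ = 10^(−0.4 × 6.396) = 2.765×10^-3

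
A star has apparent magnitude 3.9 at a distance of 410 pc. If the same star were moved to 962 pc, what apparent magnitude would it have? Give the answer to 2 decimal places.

m ≈ 5.75

Flux ∝ 1/d², so Δm = 5 log₁₀(d₂/d₁) = 5 log₁₀(962/410) = 1.852
m₂ = m₁ + Δm = 3.9 + (1.852) = 5.752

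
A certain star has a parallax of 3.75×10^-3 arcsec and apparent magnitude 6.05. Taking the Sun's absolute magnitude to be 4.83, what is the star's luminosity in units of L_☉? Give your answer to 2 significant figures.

d = 1/p = 1/3.75×10^-3″ = 266.7 pc
M = m − 5 log₁₀ d + 5 = 6.05 − 5·2.4260 + 5 = -1.080
M − M_☉ = -1.080 − 4.83 = -5.910
L/L_☉ = 10^(−0.4 × -5.910) = 231.2

L/L_☉ ≈ 230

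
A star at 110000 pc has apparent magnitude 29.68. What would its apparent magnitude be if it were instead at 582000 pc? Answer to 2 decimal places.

m ≈ 33.30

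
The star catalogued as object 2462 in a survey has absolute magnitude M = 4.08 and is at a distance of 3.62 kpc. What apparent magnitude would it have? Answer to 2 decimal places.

m ≈ 16.87

d = 3.62 kpc = 3620 pc
m = M + 5 log₁₀ d − 5 = 4.08 + 5·3.5587 − 5 = 16.874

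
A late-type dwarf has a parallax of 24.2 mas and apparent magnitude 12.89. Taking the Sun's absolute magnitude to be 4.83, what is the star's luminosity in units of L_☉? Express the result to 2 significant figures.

d = 1/p = 1000/24.2 mas = 41.32 pc
M = m − 5 log₁₀ d + 5 = 12.89 − 5·1.6162 + 5 = 9.809
M − M_☉ = 9.809 − 4.83 = 4.979
L/L_☉ = 10^(−0.4 × 4.979) = 0.01019

L/L_☉ ≈ 0.010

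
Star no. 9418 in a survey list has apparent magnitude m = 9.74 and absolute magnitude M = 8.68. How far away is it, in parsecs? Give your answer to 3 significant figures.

d ≈ 16.3 pc

Distance modulus: m − M = 9.74 − (8.68) = 1.060
m − M = 5 log₁₀ d − 5
log₁₀ d = (m − M)/5 + 1 = 1.2120
d = 10^1.2120 = 16.29 pc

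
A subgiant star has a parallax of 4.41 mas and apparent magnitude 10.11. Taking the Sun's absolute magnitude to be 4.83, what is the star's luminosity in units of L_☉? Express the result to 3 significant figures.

d = 1/p = 1000/4.41 mas = 226.8 pc
M = m − 5 log₁₀ d + 5 = 10.11 − 5·2.3556 + 5 = 3.332
M − M_☉ = 3.332 − 4.83 = -1.498
L/L_☉ = 10^(−0.4 × -1.498) = 3.973

L/L_☉ ≈ 3.97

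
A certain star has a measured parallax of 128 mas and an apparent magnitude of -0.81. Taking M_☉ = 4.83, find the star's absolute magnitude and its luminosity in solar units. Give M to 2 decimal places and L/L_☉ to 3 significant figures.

d = 1/p = 1000/128 mas = 7.812 pc
M = m − 5 log₁₀ d + 5 = -0.81 − 5·0.8928 + 5 = -0.274
M − M_☉ = -0.274 − 4.83 = -5.104
L/L_☉ = 10^(−0.4 × -5.104) = 110.0

M ≈ -0.27; L/L_☉ ≈ 110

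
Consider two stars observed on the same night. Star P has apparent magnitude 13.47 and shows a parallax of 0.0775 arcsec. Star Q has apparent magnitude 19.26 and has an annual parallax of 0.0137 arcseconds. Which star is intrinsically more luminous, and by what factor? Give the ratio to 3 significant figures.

Star P: d = 1/p = 1/0.0775″ = 12.90 pc
Star P: M = m − 5 log₁₀ d + 5 = 13.47 − 5·1.1107 + 5 = 12.917
Star Q: d = 1/p = 1/0.0137″ = 72.99 pc
Star Q: M = m − 5 log₁₀ d + 5 = 19.26 − 5·1.8633 + 5 = 14.944
ΔM = M_P − M_Q = 12.917 − (14.944) = -2.027; smaller M is more luminous → Star P.
L ratio = 10^(0.4 |ΔM|) = 10^0.811 = 6.469

Star P is more luminous, by a factor of 6.47.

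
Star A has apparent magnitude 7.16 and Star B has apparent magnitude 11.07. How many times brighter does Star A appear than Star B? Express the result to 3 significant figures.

36.6

Magnitude difference = -3.91
Flux ratio = 10^(−0.4 Δm) = 10^(−0.4 × -3.91) = 10^1.564 = 36.64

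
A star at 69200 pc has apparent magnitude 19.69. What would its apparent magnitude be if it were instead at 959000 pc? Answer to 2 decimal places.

m ≈ 25.40

Flux ∝ 1/d², so Δm = 5 log₁₀(d₂/d₁) = 5 log₁₀(959000/69200) = 5.709
m₂ = m₁ + Δm = 19.69 + (5.709) = 25.399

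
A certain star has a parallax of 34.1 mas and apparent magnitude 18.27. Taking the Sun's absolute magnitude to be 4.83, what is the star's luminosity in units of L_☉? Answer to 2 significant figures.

L/L_☉ ≈ 3.6×10^-5

d = 1/p = 1000/34.1 mas = 29.33 pc
M = m − 5 log₁₀ d + 5 = 18.27 − 5·1.4672 + 5 = 15.934
M − M_☉ = 15.934 − 4.83 = 11.104
L/L_☉ = 10^(−0.4 × 11.104) = 3.618×10^-5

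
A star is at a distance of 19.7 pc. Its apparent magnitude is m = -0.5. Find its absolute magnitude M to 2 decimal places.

5 log₁₀(d/10 pc) = 5 log₁₀(19.70) − 5 = 1.472
M = m − 5 log₁₀(d/10) = -0.5 − 1.472 = -1.972

M ≈ -1.97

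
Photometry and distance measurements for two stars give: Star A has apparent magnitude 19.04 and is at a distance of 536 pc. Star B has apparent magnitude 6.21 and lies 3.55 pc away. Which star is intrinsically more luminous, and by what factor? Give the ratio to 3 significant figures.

Star B is more luminous, by a factor of 5.94.

Star A: M = m − 5 log₁₀ d + 5 = 19.04 − 5·2.7292 + 5 = 10.394
Star B: M = m − 5 log₁₀ d + 5 = 6.21 − 5·0.5502 + 5 = 8.459
ΔM = M_A − M_B = 10.394 − (8.459) = 1.935; smaller M is more luminous → Star B.
L ratio = 10^(0.4 |ΔM|) = 10^0.774 = 5.945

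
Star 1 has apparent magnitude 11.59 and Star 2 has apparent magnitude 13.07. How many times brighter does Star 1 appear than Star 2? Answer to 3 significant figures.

3.91

Δm = 11.59 − (13.07) = -1.48
Flux ratio = 10^(−0.4 Δm) = 10^(−0.4 × -1.48) = 10^0.592 = 3.908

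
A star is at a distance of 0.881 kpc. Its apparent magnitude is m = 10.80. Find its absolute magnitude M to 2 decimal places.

M ≈ 1.08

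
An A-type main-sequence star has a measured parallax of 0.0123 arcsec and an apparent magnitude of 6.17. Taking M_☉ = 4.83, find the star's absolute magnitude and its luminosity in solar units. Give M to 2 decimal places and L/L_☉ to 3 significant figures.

M ≈ 1.62; L/L_☉ ≈ 19.2

d = 1/p = 1/0.0123″ = 81.30 pc
M = m − 5 log₁₀ d + 5 = 6.17 − 5·1.9101 + 5 = 1.620
M − M_☉ = 1.620 − 4.83 = -3.210
L/L_☉ = 10^(−0.4 × -3.210) = 19.24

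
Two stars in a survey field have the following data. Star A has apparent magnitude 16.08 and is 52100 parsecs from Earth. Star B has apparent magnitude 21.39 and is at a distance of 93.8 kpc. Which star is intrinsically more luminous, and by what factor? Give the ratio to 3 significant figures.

Star A: M = m − 5 log₁₀ d + 5 = 16.08 − 5·4.7168 + 5 = -2.504
Star B: d = 93.8 kpc = 93800 pc
Star B: M = m − 5 log₁₀ d + 5 = 21.39 − 5·4.9722 + 5 = 1.529
ΔM = M_A − M_B = -2.504 − (1.529) = -4.033; smaller M is more luminous → Star A.
L ratio = 10^(0.4 |ΔM|) = 10^1.613 = 41.05

Star A is more luminous, by a factor of 41.0.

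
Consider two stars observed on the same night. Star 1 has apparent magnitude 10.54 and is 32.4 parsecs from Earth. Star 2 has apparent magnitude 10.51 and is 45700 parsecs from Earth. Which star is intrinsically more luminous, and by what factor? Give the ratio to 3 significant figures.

Star 2 is more luminous, by a factor of 2.05×10^6.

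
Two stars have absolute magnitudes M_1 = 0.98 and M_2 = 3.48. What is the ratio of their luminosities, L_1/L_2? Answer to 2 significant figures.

ΔM = M_1 − M_2 = -2.50
L_1/L_2 = 10^(−0.4 ΔM) = 10^1.000 = 10.00

L_1/L_2 ≈ 10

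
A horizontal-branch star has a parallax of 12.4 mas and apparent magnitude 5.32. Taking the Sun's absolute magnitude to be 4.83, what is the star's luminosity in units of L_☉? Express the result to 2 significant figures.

L/L_☉ ≈ 41

d = 1/p = 1000/12.4 mas = 80.65 pc
M = m − 5 log₁₀ d + 5 = 5.32 − 5·1.9066 + 5 = 0.787
M − M_☉ = 0.787 − 4.83 = -4.043
L/L_☉ = 10^(−0.4 × -4.043) = 41.41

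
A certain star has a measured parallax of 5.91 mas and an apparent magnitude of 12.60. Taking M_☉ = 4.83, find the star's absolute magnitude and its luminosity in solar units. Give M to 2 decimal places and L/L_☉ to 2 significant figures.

M ≈ 6.46; L/L_☉ ≈ 0.22

d = 1/p = 1000/5.91 mas = 169.2 pc
M = m − 5 log₁₀ d + 5 = 12.60 − 5·2.2284 + 5 = 6.458
M − M_☉ = 6.458 − 4.83 = 1.628
L/L_☉ = 10^(−0.4 × 1.628) = 0.2233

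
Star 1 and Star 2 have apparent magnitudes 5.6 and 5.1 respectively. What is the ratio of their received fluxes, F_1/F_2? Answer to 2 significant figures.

Δm = 5.6 − (5.1) = 0.5
Flux ratio = 10^(−0.4 Δm) = 10^(−0.4 × 0.5) = 10^-0.200 = 0.6310

F_1/F_2 ≈ 0.63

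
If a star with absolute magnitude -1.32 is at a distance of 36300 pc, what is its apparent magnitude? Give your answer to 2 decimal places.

m = M + 5 log₁₀ d − 5 = -1.32 + 5·4.5599 − 5 = 16.480

m ≈ 16.48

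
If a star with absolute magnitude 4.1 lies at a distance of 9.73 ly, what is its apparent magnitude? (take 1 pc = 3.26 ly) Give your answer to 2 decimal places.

d = 9.73 ly / 3.26 = 2.985 pc
m = M + 5 log₁₀ d − 5 = 4.1 + 5·0.4749 − 5 = 1.474

m ≈ 1.47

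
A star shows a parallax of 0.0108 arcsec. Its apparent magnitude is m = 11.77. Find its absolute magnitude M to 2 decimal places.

d = 1/p = 1/0.0108″ = 92.59 pc
5 log₁₀(d/10 pc) = 5 log₁₀(92.59) − 5 = 4.833
M = m − 5 log₁₀(d/10) = 11.77 − 4.833 = 6.937

M ≈ 6.94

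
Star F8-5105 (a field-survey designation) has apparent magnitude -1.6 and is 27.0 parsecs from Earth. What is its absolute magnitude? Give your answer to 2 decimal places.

5 log₁₀(d/10 pc) = 5 log₁₀(27.00) − 5 = 2.157
M = m − 5 log₁₀(d/10) = -1.6 − 2.157 = -3.757

M ≈ -3.76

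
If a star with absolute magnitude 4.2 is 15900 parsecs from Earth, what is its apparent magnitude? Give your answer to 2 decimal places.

m = M + 5 log₁₀ d − 5 = 4.2 + 5·4.2014 − 5 = 20.207

m ≈ 20.21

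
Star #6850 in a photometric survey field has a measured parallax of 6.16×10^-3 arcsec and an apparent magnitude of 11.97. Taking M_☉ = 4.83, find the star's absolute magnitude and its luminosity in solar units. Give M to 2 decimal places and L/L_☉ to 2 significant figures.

M ≈ 5.92; L/L_☉ ≈ 0.37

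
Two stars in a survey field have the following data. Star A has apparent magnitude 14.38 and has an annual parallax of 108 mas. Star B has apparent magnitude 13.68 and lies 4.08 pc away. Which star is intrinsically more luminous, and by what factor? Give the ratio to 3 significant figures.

Star A is more luminous, by a factor of 2.70.

Star A: p = 108 mas = 0.108″ → d = 1/p = 9.259 pc
Star A: M = m − 5 log₁₀ d + 5 = 14.38 − 5·0.9666 + 5 = 14.547
Star B: M = m − 5 log₁₀ d + 5 = 13.68 − 5·0.6107 + 5 = 15.627
ΔM = M_A − M_B = 14.547 − (15.627) = -1.080; smaller M is more luminous → Star A.
L ratio = 10^(0.4 |ΔM|) = 10^0.432 = 2.703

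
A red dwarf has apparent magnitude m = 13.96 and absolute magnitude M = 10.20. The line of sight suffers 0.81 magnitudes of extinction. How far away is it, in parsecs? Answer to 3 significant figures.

m − M = 5 log₁₀(d/10 pc) + A  ⇒  13.96 − (10.20) − 0.81 = 5 log₁₀(d/10)
2.950 = 5 log₁₀(d/10)
log₁₀ d = (m − M − A)/5 + 1 = 1.5900
d = 10^1.5900 = 38.90 pc

d ≈ 38.9 pc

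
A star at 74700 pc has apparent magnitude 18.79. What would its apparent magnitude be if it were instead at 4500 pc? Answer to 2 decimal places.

Flux ∝ 1/d², so Δm = 5 log₁₀(d₂/d₁) = 5 log₁₀(4500/74700) = -6.101
m₂ = m₁ + Δm = 18.79 + (-6.101) = 12.689

m ≈ 12.69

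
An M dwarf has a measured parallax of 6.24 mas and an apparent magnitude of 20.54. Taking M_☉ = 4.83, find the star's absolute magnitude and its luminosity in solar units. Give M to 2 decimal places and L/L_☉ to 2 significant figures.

M ≈ 14.52; L/L_☉ ≈ 1.3×10^-4

d = 1/p = 1000/6.24 mas = 160.3 pc
M = m − 5 log₁₀ d + 5 = 20.54 − 5·2.2048 + 5 = 14.516
M − M_☉ = 14.516 − 4.83 = 9.686
L/L_☉ = 10^(−0.4 × 9.686) = 1.335×10^-4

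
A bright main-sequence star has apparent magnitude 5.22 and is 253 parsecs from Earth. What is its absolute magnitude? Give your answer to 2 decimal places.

M ≈ -1.80

5 log₁₀(d/10 pc) = 5 log₁₀(253.0) − 5 = 7.016
M = m − 5 log₁₀(d/10) = 5.22 − 7.016 = -1.796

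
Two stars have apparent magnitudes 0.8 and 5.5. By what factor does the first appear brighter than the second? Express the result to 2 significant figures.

Magnitude difference = -4.7
Flux ratio = 10^(−0.4 Δm) = 10^(−0.4 × -4.7) = 10^1.880 = 75.86

76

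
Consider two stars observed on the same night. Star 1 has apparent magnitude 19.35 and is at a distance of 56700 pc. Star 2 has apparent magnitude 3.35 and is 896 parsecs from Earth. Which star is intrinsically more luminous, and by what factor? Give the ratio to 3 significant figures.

Star 2 is more luminous, by a factor of 627.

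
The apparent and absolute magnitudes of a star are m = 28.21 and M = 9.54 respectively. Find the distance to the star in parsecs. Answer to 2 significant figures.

Distance modulus: m − M = 28.21 − (9.54) = 18.670
m − M = 5 log₁₀ d − 5
log₁₀ d = (m − M)/5 + 1 = 4.7340
d = 10^4.7340 = 54200 pc

d ≈ 54000 pc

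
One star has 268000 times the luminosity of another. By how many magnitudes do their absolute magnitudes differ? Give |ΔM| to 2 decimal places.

|ΔM| ≈ 13.57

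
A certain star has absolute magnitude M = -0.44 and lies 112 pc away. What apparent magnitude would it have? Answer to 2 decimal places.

m ≈ 4.81

m = M + 5 log₁₀ d − 5 = -0.44 + 5·2.0492 − 5 = 4.806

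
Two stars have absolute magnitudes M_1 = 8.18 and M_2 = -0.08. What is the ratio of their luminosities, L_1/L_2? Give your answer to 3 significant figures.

L_1/L_2 ≈ 4.97×10^-4

ΔM = M_1 − M_2 = 8.26
L_1/L_2 = 10^(−0.4 ΔM) = 10^-3.304 = 4.966×10^-4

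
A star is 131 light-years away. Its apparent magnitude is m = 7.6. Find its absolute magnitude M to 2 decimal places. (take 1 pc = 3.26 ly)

d = 131 ly / 3.26 = 40.18 pc
5 log₁₀(d/10 pc) = 5 log₁₀(40.18) − 5 = 3.020
M = m − 5 log₁₀(d/10) = 7.6 − 3.020 = 4.580

M ≈ 4.58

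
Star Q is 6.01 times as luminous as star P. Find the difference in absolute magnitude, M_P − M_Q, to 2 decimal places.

M_P − M_Q ≈ 1.95

Pogson: ΔM = −2.5 log₁₀(ratio) = −2.5 log₁₀(6.01) = −2.5 × 0.7789 = -1.947
Star Q is brighter so has the smaller magnitude: M_P − M_Q is positive.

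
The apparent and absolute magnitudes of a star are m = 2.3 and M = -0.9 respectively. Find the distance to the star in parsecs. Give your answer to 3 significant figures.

d ≈ 43.7 pc

Distance modulus: m − M = 2.3 − (-0.9) = 3.200
m − M = 5 log₁₀ d − 5
log₁₀ d = (m − M)/5 + 1 = 1.6400
d = 10^1.6400 = 43.65 pc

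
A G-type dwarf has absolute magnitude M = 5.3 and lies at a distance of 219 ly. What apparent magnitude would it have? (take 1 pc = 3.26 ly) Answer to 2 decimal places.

d = 219 ly / 3.26 = 67.18 pc
m = M + 5 log₁₀ d − 5 = 5.3 + 5·1.8272 − 5 = 9.436

m ≈ 9.44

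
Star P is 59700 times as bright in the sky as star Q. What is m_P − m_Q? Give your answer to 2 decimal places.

Pogson: Δm = −2.5 log₁₀(ratio) = −2.5 log₁₀(59700) = −2.5 × 4.7760 = -11.940
Star P is brighter, so it has the smaller magnitude: the difference is negative.

m_P − m_Q ≈ -11.94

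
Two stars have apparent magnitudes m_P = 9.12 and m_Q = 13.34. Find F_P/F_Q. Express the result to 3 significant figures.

F_P/F_Q ≈ 48.8

Δm = 9.12 − (13.34) = -4.22
Flux ratio = 10^(−0.4 Δm) = 10^(−0.4 × -4.22) = 10^1.688 = 48.75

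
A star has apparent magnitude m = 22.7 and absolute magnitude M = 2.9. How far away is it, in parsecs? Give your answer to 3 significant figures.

d ≈ 91200 pc

Distance modulus: m − M = 22.7 − (2.9) = 19.800
m − M = 5 log₁₀ d − 5
log₁₀ d = (m − M)/5 + 1 = 4.9600
d = 10^4.9600 = 91200 pc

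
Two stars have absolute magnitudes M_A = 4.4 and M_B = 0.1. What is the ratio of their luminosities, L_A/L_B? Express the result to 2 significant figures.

L_A/L_B ≈ 0.019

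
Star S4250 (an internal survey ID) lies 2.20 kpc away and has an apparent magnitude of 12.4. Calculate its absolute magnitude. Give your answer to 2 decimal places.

d = 2.20 kpc = 2200 pc
5 log₁₀(d/10 pc) = 5 log₁₀(2200) − 5 = 11.712
M = m − 5 log₁₀(d/10) = 12.4 − 11.712 = 0.688

M ≈ 0.69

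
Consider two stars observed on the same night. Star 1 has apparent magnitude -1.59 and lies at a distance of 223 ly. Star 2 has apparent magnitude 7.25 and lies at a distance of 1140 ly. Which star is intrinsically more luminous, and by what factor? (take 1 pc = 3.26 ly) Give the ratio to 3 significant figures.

Star 1: d = 223 ly / 3.26 = 68.40 pc
Star 1: M = m − 5 log₁₀ d + 5 = -1.59 − 5·1.8351 + 5 = -5.765
Star 2: d = 1140 ly / 3.26 = 349.7 pc
Star 2: M = m − 5 log₁₀ d + 5 = 7.25 − 5·2.5437 + 5 = -0.468
ΔM = M_1 − M_2 = -5.765 − (-0.468) = -5.297; smaller M is more luminous → Star 1.
L ratio = 10^(0.4 |ΔM|) = 10^2.119 = 131.5

Star 1 is more luminous, by a factor of 131.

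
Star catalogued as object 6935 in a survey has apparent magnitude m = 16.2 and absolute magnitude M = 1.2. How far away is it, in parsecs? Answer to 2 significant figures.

Distance modulus: m − M = 16.2 − (1.2) = 15.000
m − M = 5 log₁₀ d − 5
log₁₀ d = (m − M)/5 + 1 = 4.0000
d = 10^4.0000 = 10000 pc

d ≈ 10000 pc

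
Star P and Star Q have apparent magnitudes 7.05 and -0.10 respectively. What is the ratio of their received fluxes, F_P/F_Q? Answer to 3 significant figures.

F_P/F_Q ≈ 1.38×10^-3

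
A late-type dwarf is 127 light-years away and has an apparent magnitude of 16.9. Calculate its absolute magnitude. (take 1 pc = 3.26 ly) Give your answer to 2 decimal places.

M ≈ 13.95

d = 127 ly / 3.26 = 38.96 pc
5 log₁₀(d/10 pc) = 5 log₁₀(38.96) − 5 = 2.953
M = m − 5 log₁₀(d/10) = 16.9 − 2.953 = 13.947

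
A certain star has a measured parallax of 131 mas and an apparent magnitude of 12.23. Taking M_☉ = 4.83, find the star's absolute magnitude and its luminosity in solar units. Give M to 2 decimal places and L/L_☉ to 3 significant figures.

d = 1/p = 1000/131 mas = 7.634 pc
M = m − 5 log₁₀ d + 5 = 12.23 − 5·0.8827 + 5 = 12.816
M − M_☉ = 12.816 − 4.83 = 7.986
L/L_☉ = 10^(−0.4 × 7.986) = 6.389×10^-4

M ≈ 12.82; L/L_☉ ≈ 6.39×10^-4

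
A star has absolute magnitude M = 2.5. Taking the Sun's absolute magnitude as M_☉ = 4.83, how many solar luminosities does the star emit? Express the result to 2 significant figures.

M − M_☉ = 2.5 − 4.83 = -2.330
L/L_☉ = 10^(−0.4 (M − M_☉)) = 10^0.932 = 8.551

L/L_☉ ≈ 8.6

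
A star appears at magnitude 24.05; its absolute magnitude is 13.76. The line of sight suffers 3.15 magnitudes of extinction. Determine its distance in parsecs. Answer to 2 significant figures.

m − M = 5 log₁₀(d/10 pc) + A  ⇒  24.05 − (13.76) − 3.15 = 5 log₁₀(d/10)
7.140 = 5 log₁₀(d/10)
log₁₀ d = (m − M − A)/5 + 1 = 2.4280
d = 10^2.4280 = 267.9 pc

d ≈ 270 pc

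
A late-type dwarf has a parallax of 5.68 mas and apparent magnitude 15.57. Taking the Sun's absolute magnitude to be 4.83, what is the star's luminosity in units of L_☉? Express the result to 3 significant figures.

L/L_☉ ≈ 0.0157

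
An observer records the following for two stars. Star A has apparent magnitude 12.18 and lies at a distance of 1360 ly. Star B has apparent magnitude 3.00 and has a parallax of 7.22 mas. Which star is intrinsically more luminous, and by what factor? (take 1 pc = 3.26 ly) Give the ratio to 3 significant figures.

Star A: d = 1360 ly / 3.26 = 417.2 pc
Star A: M = m − 5 log₁₀ d + 5 = 12.18 − 5·2.6203 + 5 = 4.078
Star B: p = 7.22 mas = 7.22×10^-3″ → d = 1/p = 138.5 pc
Star B: M = m − 5 log₁₀ d + 5 = 3.00 − 5·2.1415 + 5 = -2.707
ΔM = M_A − M_B = 4.078 − (-2.707) = 6.786; smaller M is more luminous → Star B.
L ratio = 10^(0.4 |ΔM|) = 10^2.714 = 517.9

Star B is more luminous, by a factor of 518.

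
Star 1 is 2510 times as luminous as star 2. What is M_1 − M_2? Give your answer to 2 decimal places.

M_1 − M_2 ≈ -8.50

Pogson: ΔM = −2.5 log₁₀(ratio) = −2.5 log₁₀(2510) = −2.5 × 3.3997 = -8.499
Star 1 is brighter, so it has the smaller magnitude: the difference is negative.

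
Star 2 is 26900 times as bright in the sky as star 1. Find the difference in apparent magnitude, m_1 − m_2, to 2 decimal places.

m_1 − m_2 ≈ 11.07

Pogson: Δm = −2.5 log₁₀(ratio) = −2.5 log₁₀(26900) = −2.5 × 4.4298 = -11.074
Star 2 is brighter so has the smaller magnitude: m_1 − m_2 is positive.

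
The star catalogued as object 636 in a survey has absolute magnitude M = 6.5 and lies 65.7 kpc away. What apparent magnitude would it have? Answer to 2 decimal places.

m ≈ 25.59

d = 65.7 kpc = 65700 pc
m = M + 5 log₁₀ d − 5 = 6.5 + 5·4.8176 − 5 = 25.588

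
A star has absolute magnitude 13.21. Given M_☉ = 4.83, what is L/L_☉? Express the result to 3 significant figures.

M − M_☉ = 13.21 − 4.83 = 8.380
L/L_☉ = 10^(−0.4 (M − M_☉)) = 10^-3.352 = 4.446×10^-4

L/L_☉ ≈ 4.45×10^-4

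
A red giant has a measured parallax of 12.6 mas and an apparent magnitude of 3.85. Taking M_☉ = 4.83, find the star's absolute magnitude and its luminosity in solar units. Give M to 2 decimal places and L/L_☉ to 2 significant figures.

d = 1/p = 1000/12.6 mas = 79.37 pc
M = m − 5 log₁₀ d + 5 = 3.85 − 5·1.8996 + 5 = -0.648
M − M_☉ = -0.648 − 4.83 = -5.478
L/L_☉ = 10^(−0.4 × -5.478) = 155.3

M ≈ -0.65; L/L_☉ ≈ 160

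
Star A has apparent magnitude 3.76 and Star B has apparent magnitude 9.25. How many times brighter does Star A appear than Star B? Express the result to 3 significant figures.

Δm = 3.76 − (9.25) = -5.49
Flux ratio = 10^(−0.4 Δm) = 10^(−0.4 × -5.49) = 10^2.196 = 157.0

157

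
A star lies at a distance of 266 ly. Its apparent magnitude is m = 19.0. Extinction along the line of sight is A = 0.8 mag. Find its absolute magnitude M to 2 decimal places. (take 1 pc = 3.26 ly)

d = 266 ly / 3.26 = 81.60 pc
5 log₁₀(d/10 pc) = 5 log₁₀(81.60) − 5 = 4.558
M = m − 5 log₁₀(d/10) − A = 19.0 − 4.558 − 0.8 = 13.642

M ≈ 13.64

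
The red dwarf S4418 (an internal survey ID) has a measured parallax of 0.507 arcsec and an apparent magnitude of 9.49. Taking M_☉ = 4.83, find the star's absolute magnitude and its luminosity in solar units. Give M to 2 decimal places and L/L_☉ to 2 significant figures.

M ≈ 13.02; L/L_☉ ≈ 5.3×10^-4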